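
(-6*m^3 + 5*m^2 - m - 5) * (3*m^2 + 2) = -18*m^5 + 15*m^4 - 15*m^3 - 5*m^2 - 2*m - 10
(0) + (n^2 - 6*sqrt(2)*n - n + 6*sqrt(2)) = n^2 - 6*sqrt(2)*n - n + 6*sqrt(2)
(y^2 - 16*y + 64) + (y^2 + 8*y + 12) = 2*y^2 - 8*y + 76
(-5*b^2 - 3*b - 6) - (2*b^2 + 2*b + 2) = -7*b^2 - 5*b - 8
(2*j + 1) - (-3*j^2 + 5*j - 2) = 3*j^2 - 3*j + 3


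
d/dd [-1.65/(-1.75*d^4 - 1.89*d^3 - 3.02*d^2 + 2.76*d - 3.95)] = (-11.55*d^3 - 9.3555*d^2 - 9.966*d + 4.554)/(1.75*d^4 + 1.89*d^3 + 3.02*d^2 - 2.76*d + 3.95)^2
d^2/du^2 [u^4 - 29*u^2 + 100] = 12*u^2 - 58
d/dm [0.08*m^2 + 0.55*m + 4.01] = 0.16*m + 0.55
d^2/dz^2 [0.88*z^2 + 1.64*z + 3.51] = 1.76000000000000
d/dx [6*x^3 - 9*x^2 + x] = 18*x^2 - 18*x + 1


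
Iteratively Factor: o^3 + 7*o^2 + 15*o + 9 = (o + 3)*(o^2 + 4*o + 3) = (o + 1)*(o + 3)*(o + 3)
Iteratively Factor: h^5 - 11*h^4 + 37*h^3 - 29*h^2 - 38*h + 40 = (h - 2)*(h^4 - 9*h^3 + 19*h^2 + 9*h - 20) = (h - 2)*(h - 1)*(h^3 - 8*h^2 + 11*h + 20) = (h - 5)*(h - 2)*(h - 1)*(h^2 - 3*h - 4) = (h - 5)*(h - 2)*(h - 1)*(h + 1)*(h - 4)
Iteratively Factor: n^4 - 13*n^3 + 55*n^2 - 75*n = (n - 5)*(n^3 - 8*n^2 + 15*n) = n*(n - 5)*(n^2 - 8*n + 15) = n*(n - 5)^2*(n - 3)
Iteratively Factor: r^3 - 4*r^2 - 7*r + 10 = (r + 2)*(r^2 - 6*r + 5) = (r - 5)*(r + 2)*(r - 1)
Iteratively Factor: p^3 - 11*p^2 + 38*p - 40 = (p - 4)*(p^2 - 7*p + 10) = (p - 5)*(p - 4)*(p - 2)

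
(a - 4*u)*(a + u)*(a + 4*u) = a^3 + a^2*u - 16*a*u^2 - 16*u^3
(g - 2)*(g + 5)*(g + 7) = g^3 + 10*g^2 + 11*g - 70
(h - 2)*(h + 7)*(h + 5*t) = h^3 + 5*h^2*t + 5*h^2 + 25*h*t - 14*h - 70*t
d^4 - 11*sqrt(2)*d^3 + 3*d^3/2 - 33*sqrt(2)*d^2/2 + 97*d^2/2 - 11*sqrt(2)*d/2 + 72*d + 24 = (d + 1/2)*(d + 1)*(d - 8*sqrt(2))*(d - 3*sqrt(2))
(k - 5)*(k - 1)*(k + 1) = k^3 - 5*k^2 - k + 5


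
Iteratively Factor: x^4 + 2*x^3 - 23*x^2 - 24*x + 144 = (x - 3)*(x^3 + 5*x^2 - 8*x - 48) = (x - 3)*(x + 4)*(x^2 + x - 12) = (x - 3)*(x + 4)^2*(x - 3)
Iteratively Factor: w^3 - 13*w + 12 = (w - 1)*(w^2 + w - 12) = (w - 1)*(w + 4)*(w - 3)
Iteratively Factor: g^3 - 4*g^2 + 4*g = (g)*(g^2 - 4*g + 4) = g*(g - 2)*(g - 2)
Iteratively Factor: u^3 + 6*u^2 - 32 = (u + 4)*(u^2 + 2*u - 8) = (u + 4)^2*(u - 2)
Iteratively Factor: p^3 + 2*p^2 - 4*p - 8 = (p + 2)*(p^2 - 4) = (p + 2)^2*(p - 2)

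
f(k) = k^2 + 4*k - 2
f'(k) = 2*k + 4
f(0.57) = 0.60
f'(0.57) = 5.14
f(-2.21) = -5.96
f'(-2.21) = -0.42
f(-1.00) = -5.00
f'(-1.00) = 2.00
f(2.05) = 10.40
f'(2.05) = 8.10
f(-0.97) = -4.94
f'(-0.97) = 2.06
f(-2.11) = -5.99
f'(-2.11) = -0.22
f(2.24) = 11.98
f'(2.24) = 8.48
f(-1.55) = -5.80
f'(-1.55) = 0.90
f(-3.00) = -5.00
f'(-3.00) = -2.00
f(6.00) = 58.00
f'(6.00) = 16.00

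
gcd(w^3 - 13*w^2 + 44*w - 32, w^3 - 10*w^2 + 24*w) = w - 4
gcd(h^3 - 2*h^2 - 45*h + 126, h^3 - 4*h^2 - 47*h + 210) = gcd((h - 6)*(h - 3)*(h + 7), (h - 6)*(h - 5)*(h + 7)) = h^2 + h - 42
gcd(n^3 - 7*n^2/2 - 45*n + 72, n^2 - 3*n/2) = n - 3/2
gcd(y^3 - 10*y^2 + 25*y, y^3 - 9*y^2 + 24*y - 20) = y - 5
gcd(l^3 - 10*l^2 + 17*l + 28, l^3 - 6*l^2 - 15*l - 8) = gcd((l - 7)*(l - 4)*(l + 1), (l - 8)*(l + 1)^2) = l + 1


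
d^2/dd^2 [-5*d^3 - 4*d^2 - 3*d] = -30*d - 8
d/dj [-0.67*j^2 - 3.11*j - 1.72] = -1.34*j - 3.11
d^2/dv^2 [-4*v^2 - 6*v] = -8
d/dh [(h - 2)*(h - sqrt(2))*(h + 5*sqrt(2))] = 3*h^2 - 4*h + 8*sqrt(2)*h - 8*sqrt(2) - 10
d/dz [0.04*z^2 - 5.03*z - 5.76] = 0.08*z - 5.03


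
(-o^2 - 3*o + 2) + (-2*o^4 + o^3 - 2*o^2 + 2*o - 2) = -2*o^4 + o^3 - 3*o^2 - o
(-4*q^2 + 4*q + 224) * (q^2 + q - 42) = -4*q^4 + 396*q^2 + 56*q - 9408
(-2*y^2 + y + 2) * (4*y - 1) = -8*y^3 + 6*y^2 + 7*y - 2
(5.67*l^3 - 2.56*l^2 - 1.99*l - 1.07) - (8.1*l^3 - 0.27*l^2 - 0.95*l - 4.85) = -2.43*l^3 - 2.29*l^2 - 1.04*l + 3.78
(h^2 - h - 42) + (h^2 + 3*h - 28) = 2*h^2 + 2*h - 70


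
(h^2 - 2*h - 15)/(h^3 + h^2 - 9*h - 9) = (h - 5)/(h^2 - 2*h - 3)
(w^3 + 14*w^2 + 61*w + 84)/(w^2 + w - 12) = (w^2 + 10*w + 21)/(w - 3)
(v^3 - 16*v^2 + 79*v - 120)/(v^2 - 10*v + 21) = (v^2 - 13*v + 40)/(v - 7)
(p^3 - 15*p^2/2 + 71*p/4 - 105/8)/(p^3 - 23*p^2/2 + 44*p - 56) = (p^2 - 4*p + 15/4)/(p^2 - 8*p + 16)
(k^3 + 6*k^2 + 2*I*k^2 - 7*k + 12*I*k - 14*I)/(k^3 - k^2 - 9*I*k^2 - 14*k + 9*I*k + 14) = (k^2 + k*(7 + 2*I) + 14*I)/(k^2 - 9*I*k - 14)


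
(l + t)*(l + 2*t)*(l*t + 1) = l^3*t + 3*l^2*t^2 + l^2 + 2*l*t^3 + 3*l*t + 2*t^2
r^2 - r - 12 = (r - 4)*(r + 3)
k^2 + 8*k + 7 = (k + 1)*(k + 7)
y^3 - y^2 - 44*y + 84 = (y - 6)*(y - 2)*(y + 7)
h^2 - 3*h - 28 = (h - 7)*(h + 4)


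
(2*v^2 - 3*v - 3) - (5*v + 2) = 2*v^2 - 8*v - 5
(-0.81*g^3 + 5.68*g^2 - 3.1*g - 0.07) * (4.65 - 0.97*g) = 0.7857*g^4 - 9.2761*g^3 + 29.419*g^2 - 14.3471*g - 0.3255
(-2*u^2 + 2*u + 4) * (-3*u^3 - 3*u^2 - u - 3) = 6*u^5 - 16*u^3 - 8*u^2 - 10*u - 12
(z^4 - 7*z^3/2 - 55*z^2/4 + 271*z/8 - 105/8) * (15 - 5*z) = -5*z^5 + 65*z^4/2 + 65*z^3/4 - 3005*z^2/8 + 2295*z/4 - 1575/8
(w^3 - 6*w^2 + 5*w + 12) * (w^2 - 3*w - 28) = w^5 - 9*w^4 - 5*w^3 + 165*w^2 - 176*w - 336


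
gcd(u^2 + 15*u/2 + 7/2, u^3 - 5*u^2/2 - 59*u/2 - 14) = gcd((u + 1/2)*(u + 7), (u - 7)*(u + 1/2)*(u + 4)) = u + 1/2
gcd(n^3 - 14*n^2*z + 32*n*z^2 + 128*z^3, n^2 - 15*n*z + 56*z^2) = -n + 8*z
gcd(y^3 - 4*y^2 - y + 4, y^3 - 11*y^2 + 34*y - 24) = y^2 - 5*y + 4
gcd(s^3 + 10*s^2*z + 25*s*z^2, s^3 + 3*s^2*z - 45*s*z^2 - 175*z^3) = s^2 + 10*s*z + 25*z^2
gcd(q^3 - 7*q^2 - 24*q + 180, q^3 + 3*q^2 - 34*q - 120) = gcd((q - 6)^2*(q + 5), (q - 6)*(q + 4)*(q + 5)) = q^2 - q - 30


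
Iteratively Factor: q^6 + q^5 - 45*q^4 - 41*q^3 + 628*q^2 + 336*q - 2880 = (q + 4)*(q^5 - 3*q^4 - 33*q^3 + 91*q^2 + 264*q - 720) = (q + 4)^2*(q^4 - 7*q^3 - 5*q^2 + 111*q - 180) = (q + 4)^3*(q^3 - 11*q^2 + 39*q - 45) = (q - 5)*(q + 4)^3*(q^2 - 6*q + 9) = (q - 5)*(q - 3)*(q + 4)^3*(q - 3)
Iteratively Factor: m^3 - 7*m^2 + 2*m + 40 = (m - 5)*(m^2 - 2*m - 8) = (m - 5)*(m - 4)*(m + 2)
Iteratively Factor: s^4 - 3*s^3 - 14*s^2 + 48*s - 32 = (s - 1)*(s^3 - 2*s^2 - 16*s + 32) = (s - 1)*(s + 4)*(s^2 - 6*s + 8) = (s - 4)*(s - 1)*(s + 4)*(s - 2)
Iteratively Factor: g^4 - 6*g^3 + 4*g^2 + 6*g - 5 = (g - 5)*(g^3 - g^2 - g + 1) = (g - 5)*(g - 1)*(g^2 - 1) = (g - 5)*(g - 1)^2*(g + 1)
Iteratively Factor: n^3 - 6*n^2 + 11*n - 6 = (n - 2)*(n^2 - 4*n + 3) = (n - 2)*(n - 1)*(n - 3)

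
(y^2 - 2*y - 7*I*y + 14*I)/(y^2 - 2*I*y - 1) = (-y^2 + 2*y + 7*I*y - 14*I)/(-y^2 + 2*I*y + 1)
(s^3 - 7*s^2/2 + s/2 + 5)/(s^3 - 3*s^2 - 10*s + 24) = (s^2 - 3*s/2 - 5/2)/(s^2 - s - 12)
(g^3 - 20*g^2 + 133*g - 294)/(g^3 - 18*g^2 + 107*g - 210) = (g - 7)/(g - 5)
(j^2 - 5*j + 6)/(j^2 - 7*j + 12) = (j - 2)/(j - 4)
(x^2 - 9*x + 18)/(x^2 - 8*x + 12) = (x - 3)/(x - 2)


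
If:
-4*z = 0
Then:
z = 0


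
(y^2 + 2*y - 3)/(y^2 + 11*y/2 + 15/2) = 2*(y - 1)/(2*y + 5)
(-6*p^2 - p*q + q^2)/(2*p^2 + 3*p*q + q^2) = (-3*p + q)/(p + q)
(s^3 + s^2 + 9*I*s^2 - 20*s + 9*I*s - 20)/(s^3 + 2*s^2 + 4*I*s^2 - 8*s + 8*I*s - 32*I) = (s^2 + s*(1 + 5*I) + 5*I)/(s^2 + 2*s - 8)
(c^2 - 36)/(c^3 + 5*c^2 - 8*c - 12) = (c - 6)/(c^2 - c - 2)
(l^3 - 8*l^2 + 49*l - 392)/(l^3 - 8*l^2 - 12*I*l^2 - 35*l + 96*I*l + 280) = (l + 7*I)/(l - 5*I)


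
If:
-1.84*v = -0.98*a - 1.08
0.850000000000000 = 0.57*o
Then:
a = 1.87755102040816*v - 1.10204081632653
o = 1.49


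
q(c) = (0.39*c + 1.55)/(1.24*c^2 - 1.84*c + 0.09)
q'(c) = (1.84 - 2.48*c)*(0.39*c + 1.55)/(1.24*c^2 - 1.84*c + 0.09)^2 + 0.39/(1.24*c^2 - 1.84*c + 0.09) = (-0.4836*c^2 - 3.844*c + 2.8871)/(1.5376*c^4 - 4.5632*c^3 + 3.6088*c^2 - 0.3312*c + 0.0081)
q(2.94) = 0.50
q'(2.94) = -0.43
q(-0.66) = 0.70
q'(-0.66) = 1.53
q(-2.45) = 0.05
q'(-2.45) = 0.06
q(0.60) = -3.14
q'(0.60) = 1.26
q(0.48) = -3.42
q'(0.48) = 3.61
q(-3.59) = 0.01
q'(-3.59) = 0.02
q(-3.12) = 0.02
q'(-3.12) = 0.03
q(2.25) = 1.09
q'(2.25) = -1.65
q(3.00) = 0.47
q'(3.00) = -0.40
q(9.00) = 0.06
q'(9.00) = -0.01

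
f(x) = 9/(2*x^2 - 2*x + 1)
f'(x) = 9*(2 - 4*x)/(2*x^2 - 2*x + 1)^2 = 18*(1 - 2*x)/(2*x^2 - 2*x + 1)^2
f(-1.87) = 0.77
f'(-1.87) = 0.62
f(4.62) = 0.26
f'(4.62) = -0.12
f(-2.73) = 0.42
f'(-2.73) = 0.25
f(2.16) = 1.50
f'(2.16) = -1.65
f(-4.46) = 0.18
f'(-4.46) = 0.07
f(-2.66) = 0.44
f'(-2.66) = 0.27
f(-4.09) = 0.21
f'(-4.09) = 0.09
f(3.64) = 0.45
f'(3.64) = -0.28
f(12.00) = 0.03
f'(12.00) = -0.00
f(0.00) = 9.00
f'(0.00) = 18.00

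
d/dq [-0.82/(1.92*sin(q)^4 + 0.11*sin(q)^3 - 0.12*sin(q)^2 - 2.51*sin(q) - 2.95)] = (6.2976*sin(q)^3 + 0.2706*sin(q)^2 - 0.1968*sin(q) - 2.0582)*cos(q)/(-1.92*sin(q)^4 - 0.11*sin(q)^3 + 0.12*sin(q)^2 + 2.51*sin(q) + 2.95)^2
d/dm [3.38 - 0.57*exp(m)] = -0.57*exp(m)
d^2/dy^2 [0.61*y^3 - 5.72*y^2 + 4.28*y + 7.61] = 3.66*y - 11.44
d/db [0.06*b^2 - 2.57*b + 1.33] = 0.12*b - 2.57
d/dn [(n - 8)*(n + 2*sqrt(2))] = 2*n - 8 + 2*sqrt(2)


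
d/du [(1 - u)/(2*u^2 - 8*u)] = (u^2/2 - u + 2)/(u^2*(u^2 - 8*u + 16))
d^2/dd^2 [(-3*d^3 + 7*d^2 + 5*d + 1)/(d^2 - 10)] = 2*(-25*d^3 + 213*d^2 - 750*d + 710)/(d^6 - 30*d^4 + 300*d^2 - 1000)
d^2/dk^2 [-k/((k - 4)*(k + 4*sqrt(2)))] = 2*(-k*(k - 4)^2 - k*(k - 4)*(k + 4*sqrt(2)) - k*(k + 4*sqrt(2))^2 + (k - 4)^2*(k + 4*sqrt(2)) + (k - 4)*(k + 4*sqrt(2))^2)/((k - 4)^3*(k + 4*sqrt(2))^3)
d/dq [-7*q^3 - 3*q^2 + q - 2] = -21*q^2 - 6*q + 1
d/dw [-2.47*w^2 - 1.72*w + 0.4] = -4.94*w - 1.72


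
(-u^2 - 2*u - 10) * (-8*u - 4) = 8*u^3 + 20*u^2 + 88*u + 40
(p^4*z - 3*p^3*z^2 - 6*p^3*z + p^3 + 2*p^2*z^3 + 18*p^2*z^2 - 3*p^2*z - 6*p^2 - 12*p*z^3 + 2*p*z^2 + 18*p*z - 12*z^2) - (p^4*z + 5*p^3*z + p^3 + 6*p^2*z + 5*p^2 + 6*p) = -3*p^3*z^2 - 11*p^3*z + 2*p^2*z^3 + 18*p^2*z^2 - 9*p^2*z - 11*p^2 - 12*p*z^3 + 2*p*z^2 + 18*p*z - 6*p - 12*z^2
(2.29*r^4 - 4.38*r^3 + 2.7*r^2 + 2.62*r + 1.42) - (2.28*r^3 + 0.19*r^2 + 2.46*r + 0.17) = 2.29*r^4 - 6.66*r^3 + 2.51*r^2 + 0.16*r + 1.25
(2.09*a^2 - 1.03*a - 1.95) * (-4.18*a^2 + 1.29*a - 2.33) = -8.7362*a^4 + 7.0015*a^3 + 1.9526*a^2 - 0.1156*a + 4.5435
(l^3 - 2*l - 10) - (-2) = l^3 - 2*l - 8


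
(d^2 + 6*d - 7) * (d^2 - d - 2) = d^4 + 5*d^3 - 15*d^2 - 5*d + 14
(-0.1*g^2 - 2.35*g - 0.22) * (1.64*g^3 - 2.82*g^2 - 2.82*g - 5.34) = -0.164*g^5 - 3.572*g^4 + 6.5482*g^3 + 7.7814*g^2 + 13.1694*g + 1.1748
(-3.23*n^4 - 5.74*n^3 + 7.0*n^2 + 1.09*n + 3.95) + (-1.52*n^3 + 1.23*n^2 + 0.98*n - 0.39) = -3.23*n^4 - 7.26*n^3 + 8.23*n^2 + 2.07*n + 3.56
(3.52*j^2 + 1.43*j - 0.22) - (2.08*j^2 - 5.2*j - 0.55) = 1.44*j^2 + 6.63*j + 0.33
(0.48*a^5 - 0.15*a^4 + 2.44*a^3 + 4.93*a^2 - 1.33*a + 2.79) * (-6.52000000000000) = -3.1296*a^5 + 0.978*a^4 - 15.9088*a^3 - 32.1436*a^2 + 8.6716*a - 18.1908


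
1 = 1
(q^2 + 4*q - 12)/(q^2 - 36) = (q - 2)/(q - 6)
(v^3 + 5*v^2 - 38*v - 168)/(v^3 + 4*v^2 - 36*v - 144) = (v + 7)/(v + 6)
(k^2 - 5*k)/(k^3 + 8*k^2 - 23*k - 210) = k/(k^2 + 13*k + 42)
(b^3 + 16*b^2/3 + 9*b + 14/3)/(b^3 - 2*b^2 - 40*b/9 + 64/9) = 3*(3*b^2 + 10*b + 7)/(9*b^2 - 36*b + 32)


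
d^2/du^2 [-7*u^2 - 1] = -14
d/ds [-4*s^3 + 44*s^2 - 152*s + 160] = -12*s^2 + 88*s - 152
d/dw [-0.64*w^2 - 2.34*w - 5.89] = -1.28*w - 2.34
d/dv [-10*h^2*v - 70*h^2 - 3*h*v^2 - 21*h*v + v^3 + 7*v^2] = -10*h^2 - 6*h*v - 21*h + 3*v^2 + 14*v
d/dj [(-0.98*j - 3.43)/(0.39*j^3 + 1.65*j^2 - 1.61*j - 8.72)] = (0.7644*j^3 + 5.6301*j^2 + 11.319*j + 3.0233)/(0.1521*j^6 + 1.287*j^5 + 1.4667*j^4 - 12.1146*j^3 - 26.1839*j^2 + 28.0784*j + 76.0384)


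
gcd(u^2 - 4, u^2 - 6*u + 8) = u - 2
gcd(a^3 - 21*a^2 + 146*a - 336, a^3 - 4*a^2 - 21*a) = a - 7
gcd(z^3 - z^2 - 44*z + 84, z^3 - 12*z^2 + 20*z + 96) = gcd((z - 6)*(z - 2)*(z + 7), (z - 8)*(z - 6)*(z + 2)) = z - 6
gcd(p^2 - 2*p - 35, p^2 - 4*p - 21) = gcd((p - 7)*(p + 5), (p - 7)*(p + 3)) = p - 7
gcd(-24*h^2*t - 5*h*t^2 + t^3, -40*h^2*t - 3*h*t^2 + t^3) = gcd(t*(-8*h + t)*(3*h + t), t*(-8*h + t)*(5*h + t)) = -8*h*t + t^2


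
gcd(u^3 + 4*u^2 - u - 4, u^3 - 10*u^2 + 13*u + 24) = u + 1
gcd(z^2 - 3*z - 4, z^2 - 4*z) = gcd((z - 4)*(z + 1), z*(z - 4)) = z - 4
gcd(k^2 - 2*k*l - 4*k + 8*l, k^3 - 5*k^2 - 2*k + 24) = k - 4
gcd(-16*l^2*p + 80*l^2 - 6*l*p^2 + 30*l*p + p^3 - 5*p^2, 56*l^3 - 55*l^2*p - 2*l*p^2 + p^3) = -8*l + p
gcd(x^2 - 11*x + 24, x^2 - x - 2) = 1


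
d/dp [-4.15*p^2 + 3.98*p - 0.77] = 3.98 - 8.3*p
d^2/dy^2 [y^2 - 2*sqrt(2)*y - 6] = 2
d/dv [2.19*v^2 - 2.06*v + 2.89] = 4.38*v - 2.06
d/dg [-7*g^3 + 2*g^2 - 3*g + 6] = -21*g^2 + 4*g - 3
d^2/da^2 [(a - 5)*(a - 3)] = 2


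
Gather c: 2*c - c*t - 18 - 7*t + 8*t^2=c*(2 - t) + 8*t^2 - 7*t - 18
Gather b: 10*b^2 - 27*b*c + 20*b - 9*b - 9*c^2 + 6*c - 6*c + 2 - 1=10*b^2 + b*(11 - 27*c) - 9*c^2 + 1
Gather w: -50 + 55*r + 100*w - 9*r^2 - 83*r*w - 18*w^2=-9*r^2 + 55*r - 18*w^2 + w*(100 - 83*r) - 50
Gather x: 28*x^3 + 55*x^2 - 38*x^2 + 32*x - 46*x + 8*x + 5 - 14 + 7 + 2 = 28*x^3 + 17*x^2 - 6*x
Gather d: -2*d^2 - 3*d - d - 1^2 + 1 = -2*d^2 - 4*d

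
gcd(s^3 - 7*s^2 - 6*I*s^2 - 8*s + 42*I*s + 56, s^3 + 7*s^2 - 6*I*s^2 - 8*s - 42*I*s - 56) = s^2 - 6*I*s - 8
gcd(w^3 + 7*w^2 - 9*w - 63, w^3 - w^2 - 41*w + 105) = w^2 + 4*w - 21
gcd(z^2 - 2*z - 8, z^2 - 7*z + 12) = z - 4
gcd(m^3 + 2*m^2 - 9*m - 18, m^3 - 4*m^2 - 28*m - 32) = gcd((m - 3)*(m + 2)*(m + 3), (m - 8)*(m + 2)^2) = m + 2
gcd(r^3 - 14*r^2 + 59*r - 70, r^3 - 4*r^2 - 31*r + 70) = r^2 - 9*r + 14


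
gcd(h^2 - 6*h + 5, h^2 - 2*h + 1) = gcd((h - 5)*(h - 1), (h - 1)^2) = h - 1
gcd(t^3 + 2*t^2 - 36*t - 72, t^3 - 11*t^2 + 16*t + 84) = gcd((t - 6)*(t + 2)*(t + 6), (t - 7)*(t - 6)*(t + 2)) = t^2 - 4*t - 12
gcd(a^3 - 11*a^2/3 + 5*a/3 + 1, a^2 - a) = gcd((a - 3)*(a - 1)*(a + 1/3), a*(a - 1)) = a - 1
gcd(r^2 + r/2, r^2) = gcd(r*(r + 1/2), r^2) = r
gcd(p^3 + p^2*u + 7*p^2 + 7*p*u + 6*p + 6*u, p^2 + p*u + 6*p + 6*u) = p^2 + p*u + 6*p + 6*u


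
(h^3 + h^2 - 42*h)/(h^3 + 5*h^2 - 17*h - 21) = h*(h - 6)/(h^2 - 2*h - 3)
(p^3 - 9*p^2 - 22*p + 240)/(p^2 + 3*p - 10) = (p^2 - 14*p + 48)/(p - 2)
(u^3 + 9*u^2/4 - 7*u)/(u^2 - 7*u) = (u^2 + 9*u/4 - 7)/(u - 7)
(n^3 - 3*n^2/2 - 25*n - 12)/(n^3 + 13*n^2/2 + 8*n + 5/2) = (n^2 - 2*n - 24)/(n^2 + 6*n + 5)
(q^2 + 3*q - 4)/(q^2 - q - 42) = (-q^2 - 3*q + 4)/(-q^2 + q + 42)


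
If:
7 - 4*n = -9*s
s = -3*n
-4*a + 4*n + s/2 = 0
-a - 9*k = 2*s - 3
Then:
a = 35/248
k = 1045/2232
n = 7/31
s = -21/31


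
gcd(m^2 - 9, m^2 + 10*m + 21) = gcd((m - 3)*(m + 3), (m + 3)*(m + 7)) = m + 3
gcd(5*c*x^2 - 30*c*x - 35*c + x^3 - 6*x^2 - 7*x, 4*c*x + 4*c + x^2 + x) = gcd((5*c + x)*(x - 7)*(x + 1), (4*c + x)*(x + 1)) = x + 1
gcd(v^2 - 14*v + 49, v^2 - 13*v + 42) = v - 7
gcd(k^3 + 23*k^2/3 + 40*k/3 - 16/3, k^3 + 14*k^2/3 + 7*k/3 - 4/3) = k^2 + 11*k/3 - 4/3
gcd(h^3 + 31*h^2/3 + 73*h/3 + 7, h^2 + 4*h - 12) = 1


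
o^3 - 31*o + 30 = (o - 5)*(o - 1)*(o + 6)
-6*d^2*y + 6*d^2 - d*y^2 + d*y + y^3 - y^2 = (-3*d + y)*(2*d + y)*(y - 1)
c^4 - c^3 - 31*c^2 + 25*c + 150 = (c - 5)*(c - 3)*(c + 2)*(c + 5)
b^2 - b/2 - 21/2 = (b - 7/2)*(b + 3)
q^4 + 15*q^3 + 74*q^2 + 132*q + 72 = (q + 1)*(q + 2)*(q + 6)^2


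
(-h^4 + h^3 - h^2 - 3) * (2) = -2*h^4 + 2*h^3 - 2*h^2 - 6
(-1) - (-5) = 4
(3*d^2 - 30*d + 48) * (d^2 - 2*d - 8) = 3*d^4 - 36*d^3 + 84*d^2 + 144*d - 384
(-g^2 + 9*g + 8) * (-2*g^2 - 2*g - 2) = 2*g^4 - 16*g^3 - 32*g^2 - 34*g - 16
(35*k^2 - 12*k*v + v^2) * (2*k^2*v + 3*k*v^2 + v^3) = 70*k^4*v + 81*k^3*v^2 + k^2*v^3 - 9*k*v^4 + v^5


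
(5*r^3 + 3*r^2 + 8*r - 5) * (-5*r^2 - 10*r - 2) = -25*r^5 - 65*r^4 - 80*r^3 - 61*r^2 + 34*r + 10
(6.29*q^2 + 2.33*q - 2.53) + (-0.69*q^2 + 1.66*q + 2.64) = 5.6*q^2 + 3.99*q + 0.11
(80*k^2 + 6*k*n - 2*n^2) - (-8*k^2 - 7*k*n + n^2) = 88*k^2 + 13*k*n - 3*n^2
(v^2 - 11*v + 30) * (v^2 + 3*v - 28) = v^4 - 8*v^3 - 31*v^2 + 398*v - 840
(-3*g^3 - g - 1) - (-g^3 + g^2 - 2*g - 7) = -2*g^3 - g^2 + g + 6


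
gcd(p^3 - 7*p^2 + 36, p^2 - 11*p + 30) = p - 6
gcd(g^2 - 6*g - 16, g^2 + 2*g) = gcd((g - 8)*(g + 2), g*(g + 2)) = g + 2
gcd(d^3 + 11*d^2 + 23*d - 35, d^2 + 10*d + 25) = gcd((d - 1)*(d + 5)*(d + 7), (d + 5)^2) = d + 5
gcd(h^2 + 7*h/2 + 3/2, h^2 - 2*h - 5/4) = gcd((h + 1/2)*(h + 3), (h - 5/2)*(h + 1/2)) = h + 1/2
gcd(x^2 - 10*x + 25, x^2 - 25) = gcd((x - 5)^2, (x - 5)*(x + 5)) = x - 5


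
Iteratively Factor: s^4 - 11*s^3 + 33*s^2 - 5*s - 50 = (s + 1)*(s^3 - 12*s^2 + 45*s - 50) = (s - 2)*(s + 1)*(s^2 - 10*s + 25) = (s - 5)*(s - 2)*(s + 1)*(s - 5)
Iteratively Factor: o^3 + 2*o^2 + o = (o + 1)*(o^2 + o) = o*(o + 1)*(o + 1)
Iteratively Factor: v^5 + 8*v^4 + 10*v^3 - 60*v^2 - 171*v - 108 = (v + 4)*(v^4 + 4*v^3 - 6*v^2 - 36*v - 27) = (v + 3)*(v + 4)*(v^3 + v^2 - 9*v - 9) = (v + 1)*(v + 3)*(v + 4)*(v^2 - 9) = (v - 3)*(v + 1)*(v + 3)*(v + 4)*(v + 3)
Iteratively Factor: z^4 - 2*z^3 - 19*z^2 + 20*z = (z - 1)*(z^3 - z^2 - 20*z) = (z - 5)*(z - 1)*(z^2 + 4*z) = (z - 5)*(z - 1)*(z + 4)*(z)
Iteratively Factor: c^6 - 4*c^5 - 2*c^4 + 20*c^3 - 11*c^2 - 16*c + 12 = (c - 1)*(c^5 - 3*c^4 - 5*c^3 + 15*c^2 + 4*c - 12) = (c - 3)*(c - 1)*(c^4 - 5*c^2 + 4) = (c - 3)*(c - 1)*(c + 2)*(c^3 - 2*c^2 - c + 2) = (c - 3)*(c - 1)^2*(c + 2)*(c^2 - c - 2) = (c - 3)*(c - 2)*(c - 1)^2*(c + 2)*(c + 1)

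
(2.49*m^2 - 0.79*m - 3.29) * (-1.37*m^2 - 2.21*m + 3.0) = -3.4113*m^4 - 4.4206*m^3 + 13.7232*m^2 + 4.9009*m - 9.87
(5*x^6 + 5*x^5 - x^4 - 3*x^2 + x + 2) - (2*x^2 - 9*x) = 5*x^6 + 5*x^5 - x^4 - 5*x^2 + 10*x + 2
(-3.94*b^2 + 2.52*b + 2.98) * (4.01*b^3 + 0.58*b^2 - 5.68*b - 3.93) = -15.7994*b^5 + 7.82*b^4 + 35.7906*b^3 + 2.899*b^2 - 26.83*b - 11.7114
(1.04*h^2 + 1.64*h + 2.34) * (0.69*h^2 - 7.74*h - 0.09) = 0.7176*h^4 - 6.918*h^3 - 11.1726*h^2 - 18.2592*h - 0.2106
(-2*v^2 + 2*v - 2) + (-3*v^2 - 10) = -5*v^2 + 2*v - 12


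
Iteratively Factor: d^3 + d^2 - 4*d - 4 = (d - 2)*(d^2 + 3*d + 2) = (d - 2)*(d + 2)*(d + 1)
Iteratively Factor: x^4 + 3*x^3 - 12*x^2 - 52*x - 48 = (x + 3)*(x^3 - 12*x - 16) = (x - 4)*(x + 3)*(x^2 + 4*x + 4) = (x - 4)*(x + 2)*(x + 3)*(x + 2)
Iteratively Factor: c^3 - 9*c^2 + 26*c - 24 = (c - 2)*(c^2 - 7*c + 12) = (c - 3)*(c - 2)*(c - 4)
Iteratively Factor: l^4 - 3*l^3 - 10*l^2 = (l + 2)*(l^3 - 5*l^2) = l*(l + 2)*(l^2 - 5*l) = l^2*(l + 2)*(l - 5)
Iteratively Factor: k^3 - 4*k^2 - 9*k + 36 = (k - 4)*(k^2 - 9) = (k - 4)*(k + 3)*(k - 3)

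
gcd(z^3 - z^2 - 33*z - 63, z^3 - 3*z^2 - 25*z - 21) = z^2 - 4*z - 21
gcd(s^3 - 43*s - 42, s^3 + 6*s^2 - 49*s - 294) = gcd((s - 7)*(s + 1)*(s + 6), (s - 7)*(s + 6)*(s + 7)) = s^2 - s - 42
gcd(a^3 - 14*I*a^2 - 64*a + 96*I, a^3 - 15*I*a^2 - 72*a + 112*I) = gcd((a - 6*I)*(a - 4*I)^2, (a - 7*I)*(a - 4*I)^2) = a^2 - 8*I*a - 16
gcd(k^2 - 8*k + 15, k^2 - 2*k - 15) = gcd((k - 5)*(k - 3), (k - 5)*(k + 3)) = k - 5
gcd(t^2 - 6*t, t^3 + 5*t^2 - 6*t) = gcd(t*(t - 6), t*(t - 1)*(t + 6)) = t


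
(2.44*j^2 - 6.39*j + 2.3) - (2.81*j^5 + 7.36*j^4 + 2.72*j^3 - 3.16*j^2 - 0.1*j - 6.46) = -2.81*j^5 - 7.36*j^4 - 2.72*j^3 + 5.6*j^2 - 6.29*j + 8.76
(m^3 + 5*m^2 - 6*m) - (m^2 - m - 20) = m^3 + 4*m^2 - 5*m + 20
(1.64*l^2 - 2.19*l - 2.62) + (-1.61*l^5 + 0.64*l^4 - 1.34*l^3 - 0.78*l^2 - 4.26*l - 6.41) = -1.61*l^5 + 0.64*l^4 - 1.34*l^3 + 0.86*l^2 - 6.45*l - 9.03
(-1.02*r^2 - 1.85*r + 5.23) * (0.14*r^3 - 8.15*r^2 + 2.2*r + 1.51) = -0.1428*r^5 + 8.054*r^4 + 13.5657*r^3 - 48.2347*r^2 + 8.7125*r + 7.8973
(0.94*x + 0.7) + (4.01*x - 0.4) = 4.95*x + 0.3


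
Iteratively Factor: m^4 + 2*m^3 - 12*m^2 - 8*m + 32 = (m + 4)*(m^3 - 2*m^2 - 4*m + 8) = (m - 2)*(m + 4)*(m^2 - 4) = (m - 2)^2*(m + 4)*(m + 2)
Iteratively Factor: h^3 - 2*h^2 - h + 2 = (h - 2)*(h^2 - 1) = (h - 2)*(h - 1)*(h + 1)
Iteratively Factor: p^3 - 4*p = (p - 2)*(p^2 + 2*p) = (p - 2)*(p + 2)*(p)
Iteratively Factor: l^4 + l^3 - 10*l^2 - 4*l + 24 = (l - 2)*(l^3 + 3*l^2 - 4*l - 12) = (l - 2)^2*(l^2 + 5*l + 6) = (l - 2)^2*(l + 3)*(l + 2)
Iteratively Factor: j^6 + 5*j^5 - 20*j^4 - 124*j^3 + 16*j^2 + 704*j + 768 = (j + 2)*(j^5 + 3*j^4 - 26*j^3 - 72*j^2 + 160*j + 384) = (j + 2)*(j + 4)*(j^4 - j^3 - 22*j^2 + 16*j + 96) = (j + 2)^2*(j + 4)*(j^3 - 3*j^2 - 16*j + 48) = (j - 3)*(j + 2)^2*(j + 4)*(j^2 - 16) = (j - 4)*(j - 3)*(j + 2)^2*(j + 4)*(j + 4)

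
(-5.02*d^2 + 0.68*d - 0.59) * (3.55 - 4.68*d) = 23.4936*d^3 - 21.0034*d^2 + 5.1752*d - 2.0945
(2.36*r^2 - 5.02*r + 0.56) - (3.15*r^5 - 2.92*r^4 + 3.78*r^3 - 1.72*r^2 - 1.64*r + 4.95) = -3.15*r^5 + 2.92*r^4 - 3.78*r^3 + 4.08*r^2 - 3.38*r - 4.39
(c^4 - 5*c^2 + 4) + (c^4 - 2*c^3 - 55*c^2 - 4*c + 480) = 2*c^4 - 2*c^3 - 60*c^2 - 4*c + 484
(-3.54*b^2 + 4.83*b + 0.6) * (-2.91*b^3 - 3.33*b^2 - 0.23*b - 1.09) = 10.3014*b^5 - 2.2671*b^4 - 17.0157*b^3 + 0.7497*b^2 - 5.4027*b - 0.654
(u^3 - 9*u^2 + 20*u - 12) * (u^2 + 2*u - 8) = u^5 - 7*u^4 - 6*u^3 + 100*u^2 - 184*u + 96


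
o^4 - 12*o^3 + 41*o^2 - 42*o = o*(o - 7)*(o - 3)*(o - 2)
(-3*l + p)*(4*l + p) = -12*l^2 + l*p + p^2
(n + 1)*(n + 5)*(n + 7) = n^3 + 13*n^2 + 47*n + 35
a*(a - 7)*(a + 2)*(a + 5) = a^4 - 39*a^2 - 70*a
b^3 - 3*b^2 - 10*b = b*(b - 5)*(b + 2)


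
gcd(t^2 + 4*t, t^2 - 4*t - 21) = 1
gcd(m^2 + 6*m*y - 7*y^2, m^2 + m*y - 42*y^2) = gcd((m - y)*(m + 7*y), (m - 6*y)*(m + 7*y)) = m + 7*y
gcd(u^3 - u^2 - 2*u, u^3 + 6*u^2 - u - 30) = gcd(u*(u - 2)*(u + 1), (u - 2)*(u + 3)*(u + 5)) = u - 2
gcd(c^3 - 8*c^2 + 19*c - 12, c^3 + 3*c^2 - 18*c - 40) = c - 4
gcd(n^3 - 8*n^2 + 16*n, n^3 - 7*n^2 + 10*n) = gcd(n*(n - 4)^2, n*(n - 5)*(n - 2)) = n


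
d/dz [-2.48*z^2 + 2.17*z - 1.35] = 2.17 - 4.96*z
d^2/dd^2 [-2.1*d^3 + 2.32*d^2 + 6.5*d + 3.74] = 4.64 - 12.6*d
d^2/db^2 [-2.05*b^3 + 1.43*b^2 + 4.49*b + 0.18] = 2.86 - 12.3*b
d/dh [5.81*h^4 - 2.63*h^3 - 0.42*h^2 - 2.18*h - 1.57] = 23.24*h^3 - 7.89*h^2 - 0.84*h - 2.18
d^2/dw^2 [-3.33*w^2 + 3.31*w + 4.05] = -6.66000000000000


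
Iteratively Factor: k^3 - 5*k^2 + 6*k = (k - 2)*(k^2 - 3*k) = k*(k - 2)*(k - 3)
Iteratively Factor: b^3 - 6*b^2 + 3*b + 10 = (b - 2)*(b^2 - 4*b - 5) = (b - 5)*(b - 2)*(b + 1)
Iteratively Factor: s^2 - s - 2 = (s - 2)*(s + 1)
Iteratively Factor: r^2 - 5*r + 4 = (r - 1)*(r - 4)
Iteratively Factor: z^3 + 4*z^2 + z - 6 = (z + 3)*(z^2 + z - 2) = (z + 2)*(z + 3)*(z - 1)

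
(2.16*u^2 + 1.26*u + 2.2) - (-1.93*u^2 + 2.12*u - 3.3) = 4.09*u^2 - 0.86*u + 5.5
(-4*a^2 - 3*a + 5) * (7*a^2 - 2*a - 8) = -28*a^4 - 13*a^3 + 73*a^2 + 14*a - 40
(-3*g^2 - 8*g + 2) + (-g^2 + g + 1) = -4*g^2 - 7*g + 3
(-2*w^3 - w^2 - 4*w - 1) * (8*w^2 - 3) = -16*w^5 - 8*w^4 - 26*w^3 - 5*w^2 + 12*w + 3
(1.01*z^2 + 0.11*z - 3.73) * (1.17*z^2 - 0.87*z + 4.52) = 1.1817*z^4 - 0.75*z^3 + 0.1054*z^2 + 3.7423*z - 16.8596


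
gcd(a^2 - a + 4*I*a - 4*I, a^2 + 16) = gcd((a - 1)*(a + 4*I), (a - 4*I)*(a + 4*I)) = a + 4*I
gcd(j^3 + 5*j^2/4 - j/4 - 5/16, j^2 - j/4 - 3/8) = j + 1/2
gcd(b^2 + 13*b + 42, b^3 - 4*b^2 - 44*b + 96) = b + 6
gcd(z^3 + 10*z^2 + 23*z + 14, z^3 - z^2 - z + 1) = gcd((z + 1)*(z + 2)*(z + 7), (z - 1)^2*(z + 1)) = z + 1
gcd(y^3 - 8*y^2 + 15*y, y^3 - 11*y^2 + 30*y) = y^2 - 5*y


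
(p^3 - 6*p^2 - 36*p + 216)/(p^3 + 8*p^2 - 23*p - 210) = (p^2 - 12*p + 36)/(p^2 + 2*p - 35)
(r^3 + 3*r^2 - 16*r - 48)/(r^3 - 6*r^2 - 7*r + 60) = (r + 4)/(r - 5)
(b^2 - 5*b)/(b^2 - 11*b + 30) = b/(b - 6)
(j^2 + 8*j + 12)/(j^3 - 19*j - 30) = (j + 6)/(j^2 - 2*j - 15)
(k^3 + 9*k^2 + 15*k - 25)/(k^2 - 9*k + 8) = (k^2 + 10*k + 25)/(k - 8)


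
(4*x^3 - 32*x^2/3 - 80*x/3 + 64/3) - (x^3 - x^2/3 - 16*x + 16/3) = 3*x^3 - 31*x^2/3 - 32*x/3 + 16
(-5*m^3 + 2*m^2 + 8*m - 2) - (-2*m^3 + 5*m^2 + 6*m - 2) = -3*m^3 - 3*m^2 + 2*m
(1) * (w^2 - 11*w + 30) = w^2 - 11*w + 30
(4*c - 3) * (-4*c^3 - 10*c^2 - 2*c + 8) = -16*c^4 - 28*c^3 + 22*c^2 + 38*c - 24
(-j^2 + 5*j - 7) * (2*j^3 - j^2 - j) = -2*j^5 + 11*j^4 - 18*j^3 + 2*j^2 + 7*j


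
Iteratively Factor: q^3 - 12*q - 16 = (q + 2)*(q^2 - 2*q - 8) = (q + 2)^2*(q - 4)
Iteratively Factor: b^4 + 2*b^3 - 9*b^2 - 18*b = (b)*(b^3 + 2*b^2 - 9*b - 18) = b*(b - 3)*(b^2 + 5*b + 6) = b*(b - 3)*(b + 2)*(b + 3)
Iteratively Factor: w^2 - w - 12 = (w + 3)*(w - 4)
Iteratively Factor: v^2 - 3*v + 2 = (v - 2)*(v - 1)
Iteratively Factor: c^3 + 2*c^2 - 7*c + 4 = (c + 4)*(c^2 - 2*c + 1) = (c - 1)*(c + 4)*(c - 1)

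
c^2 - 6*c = c*(c - 6)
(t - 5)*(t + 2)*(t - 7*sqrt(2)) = t^3 - 7*sqrt(2)*t^2 - 3*t^2 - 10*t + 21*sqrt(2)*t + 70*sqrt(2)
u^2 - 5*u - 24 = (u - 8)*(u + 3)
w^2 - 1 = (w - 1)*(w + 1)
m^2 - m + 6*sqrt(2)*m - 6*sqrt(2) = (m - 1)*(m + 6*sqrt(2))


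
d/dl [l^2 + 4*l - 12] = 2*l + 4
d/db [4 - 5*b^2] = -10*b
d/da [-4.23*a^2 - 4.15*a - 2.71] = -8.46*a - 4.15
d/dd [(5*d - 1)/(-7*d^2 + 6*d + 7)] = (35*d^2 - 14*d + 41)/(49*d^4 - 84*d^3 - 62*d^2 + 84*d + 49)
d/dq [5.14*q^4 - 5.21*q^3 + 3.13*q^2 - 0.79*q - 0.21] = 20.56*q^3 - 15.63*q^2 + 6.26*q - 0.79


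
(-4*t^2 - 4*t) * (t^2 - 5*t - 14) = -4*t^4 + 16*t^3 + 76*t^2 + 56*t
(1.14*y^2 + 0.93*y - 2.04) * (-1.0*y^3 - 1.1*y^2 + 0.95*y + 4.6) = -1.14*y^5 - 2.184*y^4 + 2.1*y^3 + 8.3715*y^2 + 2.34*y - 9.384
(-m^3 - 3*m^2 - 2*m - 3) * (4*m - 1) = -4*m^4 - 11*m^3 - 5*m^2 - 10*m + 3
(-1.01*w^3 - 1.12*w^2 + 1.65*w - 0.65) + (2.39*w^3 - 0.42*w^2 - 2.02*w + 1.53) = 1.38*w^3 - 1.54*w^2 - 0.37*w + 0.88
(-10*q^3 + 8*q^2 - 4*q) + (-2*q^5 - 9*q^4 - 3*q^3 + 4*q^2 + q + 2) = -2*q^5 - 9*q^4 - 13*q^3 + 12*q^2 - 3*q + 2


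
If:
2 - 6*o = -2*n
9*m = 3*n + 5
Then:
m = o + 2/9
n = 3*o - 1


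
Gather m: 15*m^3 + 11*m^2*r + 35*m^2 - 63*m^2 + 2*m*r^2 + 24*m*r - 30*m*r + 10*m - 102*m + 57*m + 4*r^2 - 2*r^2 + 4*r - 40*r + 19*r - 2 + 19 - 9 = 15*m^3 + m^2*(11*r - 28) + m*(2*r^2 - 6*r - 35) + 2*r^2 - 17*r + 8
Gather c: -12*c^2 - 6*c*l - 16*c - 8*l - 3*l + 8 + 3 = -12*c^2 + c*(-6*l - 16) - 11*l + 11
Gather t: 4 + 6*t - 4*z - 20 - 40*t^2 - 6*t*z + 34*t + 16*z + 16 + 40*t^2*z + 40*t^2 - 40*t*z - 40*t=40*t^2*z - 46*t*z + 12*z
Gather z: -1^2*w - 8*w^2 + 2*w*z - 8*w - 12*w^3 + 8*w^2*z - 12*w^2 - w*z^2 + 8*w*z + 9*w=-12*w^3 - 20*w^2 - w*z^2 + z*(8*w^2 + 10*w)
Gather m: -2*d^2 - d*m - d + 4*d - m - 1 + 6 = -2*d^2 + 3*d + m*(-d - 1) + 5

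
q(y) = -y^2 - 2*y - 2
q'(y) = -2*y - 2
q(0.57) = -3.46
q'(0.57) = -3.14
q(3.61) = -22.25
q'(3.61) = -9.22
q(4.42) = -30.38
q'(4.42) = -10.84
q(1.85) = -9.12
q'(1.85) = -5.70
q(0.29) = -2.66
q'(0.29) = -2.58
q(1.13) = -5.54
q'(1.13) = -4.26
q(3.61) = -22.25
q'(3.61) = -9.22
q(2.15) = -10.92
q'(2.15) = -6.30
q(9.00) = -101.00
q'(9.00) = -20.00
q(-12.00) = -122.00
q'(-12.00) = 22.00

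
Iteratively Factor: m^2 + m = (m)*(m + 1)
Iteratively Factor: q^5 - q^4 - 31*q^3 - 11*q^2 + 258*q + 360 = (q - 4)*(q^4 + 3*q^3 - 19*q^2 - 87*q - 90) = (q - 4)*(q + 2)*(q^3 + q^2 - 21*q - 45) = (q - 4)*(q + 2)*(q + 3)*(q^2 - 2*q - 15) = (q - 4)*(q + 2)*(q + 3)^2*(q - 5)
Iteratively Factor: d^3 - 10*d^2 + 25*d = (d - 5)*(d^2 - 5*d) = d*(d - 5)*(d - 5)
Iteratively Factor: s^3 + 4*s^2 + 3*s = (s + 1)*(s^2 + 3*s) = (s + 1)*(s + 3)*(s)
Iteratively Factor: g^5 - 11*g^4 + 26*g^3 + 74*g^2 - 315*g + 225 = (g - 3)*(g^4 - 8*g^3 + 2*g^2 + 80*g - 75) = (g - 3)*(g + 3)*(g^3 - 11*g^2 + 35*g - 25) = (g - 3)*(g - 1)*(g + 3)*(g^2 - 10*g + 25) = (g - 5)*(g - 3)*(g - 1)*(g + 3)*(g - 5)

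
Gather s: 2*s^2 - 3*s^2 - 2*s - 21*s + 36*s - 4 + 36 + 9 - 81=-s^2 + 13*s - 40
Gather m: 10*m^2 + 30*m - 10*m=10*m^2 + 20*m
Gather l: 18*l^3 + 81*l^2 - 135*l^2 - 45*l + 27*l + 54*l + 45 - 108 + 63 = 18*l^3 - 54*l^2 + 36*l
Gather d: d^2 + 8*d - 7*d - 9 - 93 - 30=d^2 + d - 132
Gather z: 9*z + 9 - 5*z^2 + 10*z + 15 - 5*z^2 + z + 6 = -10*z^2 + 20*z + 30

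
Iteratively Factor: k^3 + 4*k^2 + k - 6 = (k + 2)*(k^2 + 2*k - 3) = (k - 1)*(k + 2)*(k + 3)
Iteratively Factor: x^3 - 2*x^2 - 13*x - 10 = (x + 1)*(x^2 - 3*x - 10) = (x + 1)*(x + 2)*(x - 5)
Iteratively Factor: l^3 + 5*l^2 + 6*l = (l + 3)*(l^2 + 2*l) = l*(l + 3)*(l + 2)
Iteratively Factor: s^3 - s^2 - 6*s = (s + 2)*(s^2 - 3*s) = (s - 3)*(s + 2)*(s)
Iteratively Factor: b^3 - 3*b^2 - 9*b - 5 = (b - 5)*(b^2 + 2*b + 1) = (b - 5)*(b + 1)*(b + 1)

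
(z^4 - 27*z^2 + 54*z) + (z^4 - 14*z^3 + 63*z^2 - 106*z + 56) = 2*z^4 - 14*z^3 + 36*z^2 - 52*z + 56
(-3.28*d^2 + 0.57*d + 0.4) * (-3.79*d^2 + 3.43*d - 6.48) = 12.4312*d^4 - 13.4107*d^3 + 21.6935*d^2 - 2.3216*d - 2.592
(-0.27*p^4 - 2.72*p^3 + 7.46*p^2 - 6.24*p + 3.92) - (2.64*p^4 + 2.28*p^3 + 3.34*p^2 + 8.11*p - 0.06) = -2.91*p^4 - 5.0*p^3 + 4.12*p^2 - 14.35*p + 3.98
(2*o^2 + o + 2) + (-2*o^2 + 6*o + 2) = 7*o + 4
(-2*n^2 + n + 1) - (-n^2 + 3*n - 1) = -n^2 - 2*n + 2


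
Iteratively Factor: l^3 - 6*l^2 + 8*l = (l)*(l^2 - 6*l + 8) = l*(l - 4)*(l - 2)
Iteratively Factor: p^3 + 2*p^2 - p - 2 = (p + 1)*(p^2 + p - 2) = (p - 1)*(p + 1)*(p + 2)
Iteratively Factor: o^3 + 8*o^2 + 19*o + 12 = (o + 1)*(o^2 + 7*o + 12) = (o + 1)*(o + 4)*(o + 3)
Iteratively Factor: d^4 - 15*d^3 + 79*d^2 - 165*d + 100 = (d - 5)*(d^3 - 10*d^2 + 29*d - 20) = (d - 5)*(d - 4)*(d^2 - 6*d + 5) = (d - 5)^2*(d - 4)*(d - 1)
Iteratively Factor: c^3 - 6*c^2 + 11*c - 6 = (c - 1)*(c^2 - 5*c + 6) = (c - 2)*(c - 1)*(c - 3)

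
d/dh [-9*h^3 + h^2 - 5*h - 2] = -27*h^2 + 2*h - 5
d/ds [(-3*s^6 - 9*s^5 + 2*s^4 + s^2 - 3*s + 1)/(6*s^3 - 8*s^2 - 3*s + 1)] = s*(-54*s^7 - 12*s^6 + 273*s^5 + 58*s^4 - 69*s^3 + 44*s^2 - 45*s + 18)/(36*s^6 - 96*s^5 + 28*s^4 + 60*s^3 - 7*s^2 - 6*s + 1)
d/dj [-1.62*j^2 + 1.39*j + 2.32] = 1.39 - 3.24*j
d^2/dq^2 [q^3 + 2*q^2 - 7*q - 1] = 6*q + 4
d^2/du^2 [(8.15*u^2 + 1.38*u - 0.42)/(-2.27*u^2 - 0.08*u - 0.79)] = (-11.261924*u^3 + 100.677678*u^2 + 15.306156*u - 11.499394)/(11.697083*u^6 + 1.236696*u^5 + 12.255957*u^4 + 0.861296*u^3 + 4.265289*u^2 + 0.149784*u + 0.493039)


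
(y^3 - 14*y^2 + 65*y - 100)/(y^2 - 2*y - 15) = (y^2 - 9*y + 20)/(y + 3)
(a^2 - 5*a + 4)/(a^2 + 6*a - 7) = (a - 4)/(a + 7)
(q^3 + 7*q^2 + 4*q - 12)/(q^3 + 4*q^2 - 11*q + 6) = (q + 2)/(q - 1)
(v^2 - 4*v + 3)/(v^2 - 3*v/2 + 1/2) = 2*(v - 3)/(2*v - 1)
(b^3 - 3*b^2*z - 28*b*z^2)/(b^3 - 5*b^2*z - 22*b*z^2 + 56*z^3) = b/(b - 2*z)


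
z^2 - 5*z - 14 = (z - 7)*(z + 2)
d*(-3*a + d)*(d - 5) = -3*a*d^2 + 15*a*d + d^3 - 5*d^2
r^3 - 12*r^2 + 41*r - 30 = (r - 6)*(r - 5)*(r - 1)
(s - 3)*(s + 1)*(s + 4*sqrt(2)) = s^3 - 2*s^2 + 4*sqrt(2)*s^2 - 8*sqrt(2)*s - 3*s - 12*sqrt(2)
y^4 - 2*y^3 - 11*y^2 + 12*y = y*(y - 4)*(y - 1)*(y + 3)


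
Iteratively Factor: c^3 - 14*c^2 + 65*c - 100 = (c - 5)*(c^2 - 9*c + 20) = (c - 5)*(c - 4)*(c - 5)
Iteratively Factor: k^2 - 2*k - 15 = (k - 5)*(k + 3)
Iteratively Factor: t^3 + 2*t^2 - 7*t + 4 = (t - 1)*(t^2 + 3*t - 4) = (t - 1)*(t + 4)*(t - 1)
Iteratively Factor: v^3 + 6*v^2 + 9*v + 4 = (v + 1)*(v^2 + 5*v + 4) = (v + 1)^2*(v + 4)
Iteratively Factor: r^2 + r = (r)*(r + 1)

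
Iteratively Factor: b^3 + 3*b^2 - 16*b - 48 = (b + 3)*(b^2 - 16) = (b - 4)*(b + 3)*(b + 4)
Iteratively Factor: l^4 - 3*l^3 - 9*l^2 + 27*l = (l)*(l^3 - 3*l^2 - 9*l + 27) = l*(l + 3)*(l^2 - 6*l + 9) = l*(l - 3)*(l + 3)*(l - 3)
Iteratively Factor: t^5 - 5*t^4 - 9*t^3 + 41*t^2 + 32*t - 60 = (t + 2)*(t^4 - 7*t^3 + 5*t^2 + 31*t - 30) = (t - 3)*(t + 2)*(t^3 - 4*t^2 - 7*t + 10) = (t - 3)*(t - 1)*(t + 2)*(t^2 - 3*t - 10) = (t - 5)*(t - 3)*(t - 1)*(t + 2)*(t + 2)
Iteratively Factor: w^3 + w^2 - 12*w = (w + 4)*(w^2 - 3*w) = w*(w + 4)*(w - 3)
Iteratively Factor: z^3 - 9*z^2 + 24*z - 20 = (z - 5)*(z^2 - 4*z + 4) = (z - 5)*(z - 2)*(z - 2)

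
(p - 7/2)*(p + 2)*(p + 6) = p^3 + 9*p^2/2 - 16*p - 42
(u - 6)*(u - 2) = u^2 - 8*u + 12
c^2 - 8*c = c*(c - 8)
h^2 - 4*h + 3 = (h - 3)*(h - 1)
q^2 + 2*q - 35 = (q - 5)*(q + 7)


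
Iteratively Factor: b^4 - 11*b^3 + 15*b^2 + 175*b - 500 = (b - 5)*(b^3 - 6*b^2 - 15*b + 100) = (b - 5)*(b + 4)*(b^2 - 10*b + 25) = (b - 5)^2*(b + 4)*(b - 5)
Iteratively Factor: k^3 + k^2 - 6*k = (k)*(k^2 + k - 6) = k*(k + 3)*(k - 2)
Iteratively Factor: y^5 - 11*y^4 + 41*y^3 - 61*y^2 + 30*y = (y - 2)*(y^4 - 9*y^3 + 23*y^2 - 15*y) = (y - 3)*(y - 2)*(y^3 - 6*y^2 + 5*y) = (y - 3)*(y - 2)*(y - 1)*(y^2 - 5*y) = (y - 5)*(y - 3)*(y - 2)*(y - 1)*(y)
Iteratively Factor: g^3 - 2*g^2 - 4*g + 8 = (g - 2)*(g^2 - 4) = (g - 2)^2*(g + 2)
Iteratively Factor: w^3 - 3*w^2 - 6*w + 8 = (w - 4)*(w^2 + w - 2) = (w - 4)*(w + 2)*(w - 1)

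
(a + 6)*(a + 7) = a^2 + 13*a + 42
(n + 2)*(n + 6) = n^2 + 8*n + 12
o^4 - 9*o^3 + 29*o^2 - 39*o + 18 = (o - 3)^2*(o - 2)*(o - 1)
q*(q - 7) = q^2 - 7*q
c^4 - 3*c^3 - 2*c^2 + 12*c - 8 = (c - 2)^2*(c - 1)*(c + 2)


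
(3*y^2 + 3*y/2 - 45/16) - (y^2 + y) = 2*y^2 + y/2 - 45/16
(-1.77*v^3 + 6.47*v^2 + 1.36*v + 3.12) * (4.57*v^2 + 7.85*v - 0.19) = -8.0889*v^5 + 15.6734*v^4 + 57.341*v^3 + 23.7051*v^2 + 24.2336*v - 0.5928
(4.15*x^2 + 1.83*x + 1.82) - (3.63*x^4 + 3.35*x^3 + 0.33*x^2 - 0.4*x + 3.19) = -3.63*x^4 - 3.35*x^3 + 3.82*x^2 + 2.23*x - 1.37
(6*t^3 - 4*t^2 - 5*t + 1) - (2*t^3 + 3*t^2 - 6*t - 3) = 4*t^3 - 7*t^2 + t + 4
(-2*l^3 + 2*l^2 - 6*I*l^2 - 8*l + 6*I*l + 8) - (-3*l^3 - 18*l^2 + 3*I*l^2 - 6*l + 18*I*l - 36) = l^3 + 20*l^2 - 9*I*l^2 - 2*l - 12*I*l + 44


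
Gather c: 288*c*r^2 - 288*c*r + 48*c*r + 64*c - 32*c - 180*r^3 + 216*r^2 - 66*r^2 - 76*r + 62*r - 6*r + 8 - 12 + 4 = c*(288*r^2 - 240*r + 32) - 180*r^3 + 150*r^2 - 20*r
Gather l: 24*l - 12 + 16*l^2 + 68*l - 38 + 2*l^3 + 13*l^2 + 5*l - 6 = 2*l^3 + 29*l^2 + 97*l - 56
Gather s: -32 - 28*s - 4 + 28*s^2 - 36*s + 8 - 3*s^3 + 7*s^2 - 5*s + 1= -3*s^3 + 35*s^2 - 69*s - 27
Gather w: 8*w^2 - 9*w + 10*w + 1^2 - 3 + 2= 8*w^2 + w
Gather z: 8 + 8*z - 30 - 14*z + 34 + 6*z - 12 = 0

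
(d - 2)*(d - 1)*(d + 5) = d^3 + 2*d^2 - 13*d + 10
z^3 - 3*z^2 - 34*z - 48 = (z - 8)*(z + 2)*(z + 3)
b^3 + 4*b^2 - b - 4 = (b - 1)*(b + 1)*(b + 4)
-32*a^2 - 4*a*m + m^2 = (-8*a + m)*(4*a + m)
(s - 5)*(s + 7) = s^2 + 2*s - 35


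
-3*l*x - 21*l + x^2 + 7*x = (-3*l + x)*(x + 7)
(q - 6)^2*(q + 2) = q^3 - 10*q^2 + 12*q + 72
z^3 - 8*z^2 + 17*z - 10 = (z - 5)*(z - 2)*(z - 1)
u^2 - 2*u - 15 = (u - 5)*(u + 3)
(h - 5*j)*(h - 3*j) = h^2 - 8*h*j + 15*j^2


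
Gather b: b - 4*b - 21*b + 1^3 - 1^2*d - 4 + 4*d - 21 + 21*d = -24*b + 24*d - 24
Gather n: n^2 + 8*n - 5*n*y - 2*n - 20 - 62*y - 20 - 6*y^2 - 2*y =n^2 + n*(6 - 5*y) - 6*y^2 - 64*y - 40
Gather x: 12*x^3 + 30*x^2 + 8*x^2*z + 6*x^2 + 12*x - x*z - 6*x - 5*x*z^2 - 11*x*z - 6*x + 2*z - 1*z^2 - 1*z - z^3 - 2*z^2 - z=12*x^3 + x^2*(8*z + 36) + x*(-5*z^2 - 12*z) - z^3 - 3*z^2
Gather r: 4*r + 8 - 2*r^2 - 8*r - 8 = -2*r^2 - 4*r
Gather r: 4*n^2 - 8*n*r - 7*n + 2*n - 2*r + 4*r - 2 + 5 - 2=4*n^2 - 5*n + r*(2 - 8*n) + 1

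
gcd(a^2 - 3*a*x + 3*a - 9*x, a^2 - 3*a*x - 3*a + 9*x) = -a + 3*x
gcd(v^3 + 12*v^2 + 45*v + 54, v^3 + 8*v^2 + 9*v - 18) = v^2 + 9*v + 18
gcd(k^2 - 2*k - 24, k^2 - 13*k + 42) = k - 6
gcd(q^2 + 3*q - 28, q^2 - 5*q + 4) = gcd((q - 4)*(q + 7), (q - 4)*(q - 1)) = q - 4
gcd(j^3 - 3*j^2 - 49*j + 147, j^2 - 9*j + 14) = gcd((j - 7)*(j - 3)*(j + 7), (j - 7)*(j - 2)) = j - 7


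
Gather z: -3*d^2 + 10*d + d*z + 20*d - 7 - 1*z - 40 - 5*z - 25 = -3*d^2 + 30*d + z*(d - 6) - 72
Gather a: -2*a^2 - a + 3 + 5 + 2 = -2*a^2 - a + 10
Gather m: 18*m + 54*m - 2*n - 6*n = 72*m - 8*n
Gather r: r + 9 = r + 9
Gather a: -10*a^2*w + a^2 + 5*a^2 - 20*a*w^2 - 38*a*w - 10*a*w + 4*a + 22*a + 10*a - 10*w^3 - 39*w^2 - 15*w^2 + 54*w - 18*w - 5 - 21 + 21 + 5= a^2*(6 - 10*w) + a*(-20*w^2 - 48*w + 36) - 10*w^3 - 54*w^2 + 36*w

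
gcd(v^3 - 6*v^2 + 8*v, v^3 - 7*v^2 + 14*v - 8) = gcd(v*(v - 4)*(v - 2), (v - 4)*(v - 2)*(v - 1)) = v^2 - 6*v + 8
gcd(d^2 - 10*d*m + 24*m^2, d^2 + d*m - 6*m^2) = 1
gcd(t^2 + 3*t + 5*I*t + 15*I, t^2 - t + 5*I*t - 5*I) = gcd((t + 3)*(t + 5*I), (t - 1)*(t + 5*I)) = t + 5*I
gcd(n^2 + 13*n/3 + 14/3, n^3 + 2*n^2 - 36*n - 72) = n + 2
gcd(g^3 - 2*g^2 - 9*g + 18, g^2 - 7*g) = 1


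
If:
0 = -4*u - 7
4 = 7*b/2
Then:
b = 8/7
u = -7/4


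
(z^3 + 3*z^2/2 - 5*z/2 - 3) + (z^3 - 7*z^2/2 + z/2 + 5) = 2*z^3 - 2*z^2 - 2*z + 2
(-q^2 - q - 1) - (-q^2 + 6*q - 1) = -7*q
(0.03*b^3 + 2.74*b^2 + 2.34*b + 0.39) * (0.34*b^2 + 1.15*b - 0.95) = 0.0102*b^5 + 0.9661*b^4 + 3.9181*b^3 + 0.2206*b^2 - 1.7745*b - 0.3705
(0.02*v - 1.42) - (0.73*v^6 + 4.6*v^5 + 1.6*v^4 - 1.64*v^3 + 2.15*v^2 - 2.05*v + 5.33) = -0.73*v^6 - 4.6*v^5 - 1.6*v^4 + 1.64*v^3 - 2.15*v^2 + 2.07*v - 6.75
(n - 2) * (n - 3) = n^2 - 5*n + 6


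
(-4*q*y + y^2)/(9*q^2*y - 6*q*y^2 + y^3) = (-4*q + y)/(9*q^2 - 6*q*y + y^2)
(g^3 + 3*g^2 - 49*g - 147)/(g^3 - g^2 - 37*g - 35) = (g^2 + 10*g + 21)/(g^2 + 6*g + 5)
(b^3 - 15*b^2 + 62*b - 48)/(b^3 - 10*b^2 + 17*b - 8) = (b - 6)/(b - 1)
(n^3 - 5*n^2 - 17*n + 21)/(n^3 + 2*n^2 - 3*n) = (n - 7)/n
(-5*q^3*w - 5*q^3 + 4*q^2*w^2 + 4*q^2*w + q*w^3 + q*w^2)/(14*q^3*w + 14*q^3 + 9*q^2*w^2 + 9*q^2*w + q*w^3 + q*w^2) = (-5*q^2 + 4*q*w + w^2)/(14*q^2 + 9*q*w + w^2)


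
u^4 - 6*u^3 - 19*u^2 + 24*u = u*(u - 8)*(u - 1)*(u + 3)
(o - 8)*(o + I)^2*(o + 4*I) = o^4 - 8*o^3 + 6*I*o^3 - 9*o^2 - 48*I*o^2 + 72*o - 4*I*o + 32*I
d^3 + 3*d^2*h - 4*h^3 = (d - h)*(d + 2*h)^2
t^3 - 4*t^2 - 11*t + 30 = (t - 5)*(t - 2)*(t + 3)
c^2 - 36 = (c - 6)*(c + 6)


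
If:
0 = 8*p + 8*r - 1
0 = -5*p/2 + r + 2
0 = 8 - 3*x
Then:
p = 17/28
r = -27/56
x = 8/3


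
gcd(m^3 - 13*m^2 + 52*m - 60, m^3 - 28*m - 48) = m - 6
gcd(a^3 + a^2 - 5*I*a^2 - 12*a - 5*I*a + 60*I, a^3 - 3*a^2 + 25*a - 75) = a^2 + a*(-3 - 5*I) + 15*I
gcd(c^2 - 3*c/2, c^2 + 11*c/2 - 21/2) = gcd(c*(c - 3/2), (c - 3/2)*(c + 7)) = c - 3/2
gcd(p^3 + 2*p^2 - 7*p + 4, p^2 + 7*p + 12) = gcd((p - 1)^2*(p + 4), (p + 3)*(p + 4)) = p + 4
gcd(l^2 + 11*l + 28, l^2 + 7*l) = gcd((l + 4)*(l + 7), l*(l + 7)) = l + 7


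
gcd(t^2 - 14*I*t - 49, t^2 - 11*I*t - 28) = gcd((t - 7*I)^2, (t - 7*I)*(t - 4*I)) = t - 7*I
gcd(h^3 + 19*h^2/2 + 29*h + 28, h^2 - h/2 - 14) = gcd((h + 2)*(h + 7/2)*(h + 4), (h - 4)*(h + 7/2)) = h + 7/2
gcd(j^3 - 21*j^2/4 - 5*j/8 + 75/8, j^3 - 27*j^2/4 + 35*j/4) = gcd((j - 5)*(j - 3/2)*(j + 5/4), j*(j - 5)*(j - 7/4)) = j - 5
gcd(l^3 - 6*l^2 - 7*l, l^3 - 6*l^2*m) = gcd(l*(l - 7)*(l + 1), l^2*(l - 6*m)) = l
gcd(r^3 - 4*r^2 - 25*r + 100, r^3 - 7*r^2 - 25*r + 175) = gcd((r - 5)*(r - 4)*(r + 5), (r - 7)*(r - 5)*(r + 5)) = r^2 - 25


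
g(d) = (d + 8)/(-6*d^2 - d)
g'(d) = (d + 8)*(12*d + 1)/(-6*d^2 - d)^2 + 1/(-6*d^2 - d)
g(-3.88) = -0.05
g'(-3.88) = -0.04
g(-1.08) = -1.17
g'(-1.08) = -2.53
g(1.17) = -0.98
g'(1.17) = 1.46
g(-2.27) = -0.20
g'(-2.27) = -0.22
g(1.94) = -0.41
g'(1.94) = 0.36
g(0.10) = -50.62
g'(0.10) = 689.84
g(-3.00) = -0.10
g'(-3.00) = -0.09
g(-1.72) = -0.39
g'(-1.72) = -0.54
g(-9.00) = 0.00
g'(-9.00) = 0.00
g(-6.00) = -0.00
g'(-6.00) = -0.00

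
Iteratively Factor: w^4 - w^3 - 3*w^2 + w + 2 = (w - 2)*(w^3 + w^2 - w - 1) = (w - 2)*(w + 1)*(w^2 - 1) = (w - 2)*(w + 1)^2*(w - 1)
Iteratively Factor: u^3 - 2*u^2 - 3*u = (u)*(u^2 - 2*u - 3) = u*(u - 3)*(u + 1)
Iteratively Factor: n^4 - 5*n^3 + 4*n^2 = (n - 4)*(n^3 - n^2) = n*(n - 4)*(n^2 - n) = n*(n - 4)*(n - 1)*(n)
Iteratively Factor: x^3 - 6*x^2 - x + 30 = (x + 2)*(x^2 - 8*x + 15) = (x - 3)*(x + 2)*(x - 5)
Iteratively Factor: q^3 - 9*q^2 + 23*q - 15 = (q - 3)*(q^2 - 6*q + 5) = (q - 3)*(q - 1)*(q - 5)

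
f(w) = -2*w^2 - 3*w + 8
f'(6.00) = -27.00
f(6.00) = -82.00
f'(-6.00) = 21.00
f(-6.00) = -46.00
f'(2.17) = -11.68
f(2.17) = -7.93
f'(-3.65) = 11.60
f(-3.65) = -7.70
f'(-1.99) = 4.96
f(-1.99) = 6.05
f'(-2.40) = 6.60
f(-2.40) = 3.68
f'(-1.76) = 4.04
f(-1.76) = 7.08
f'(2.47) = -12.88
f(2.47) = -11.61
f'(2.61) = -13.44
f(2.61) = -13.45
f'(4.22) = -19.88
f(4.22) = -40.28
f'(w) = -4*w - 3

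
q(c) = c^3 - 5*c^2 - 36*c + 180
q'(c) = 3*c^2 - 10*c - 36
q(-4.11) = 174.07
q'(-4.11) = 55.78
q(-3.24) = 210.14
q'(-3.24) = 27.89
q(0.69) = 153.11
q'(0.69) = -41.47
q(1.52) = 117.24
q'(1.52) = -44.27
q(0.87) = 145.55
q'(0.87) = -42.43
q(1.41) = 122.10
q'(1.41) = -44.14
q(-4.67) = 137.23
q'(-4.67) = 76.13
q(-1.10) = 212.22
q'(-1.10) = -21.37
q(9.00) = 180.00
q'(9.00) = 117.00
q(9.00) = 180.00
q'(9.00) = 117.00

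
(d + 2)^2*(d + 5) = d^3 + 9*d^2 + 24*d + 20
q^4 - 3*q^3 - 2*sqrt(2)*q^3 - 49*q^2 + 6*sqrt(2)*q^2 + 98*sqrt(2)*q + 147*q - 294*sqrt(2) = (q - 7)*(q - 3)*(q + 7)*(q - 2*sqrt(2))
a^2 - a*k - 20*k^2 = (a - 5*k)*(a + 4*k)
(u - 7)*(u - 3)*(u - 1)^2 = u^4 - 12*u^3 + 42*u^2 - 52*u + 21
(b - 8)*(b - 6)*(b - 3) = b^3 - 17*b^2 + 90*b - 144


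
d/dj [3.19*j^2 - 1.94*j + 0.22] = 6.38*j - 1.94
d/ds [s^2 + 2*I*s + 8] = 2*s + 2*I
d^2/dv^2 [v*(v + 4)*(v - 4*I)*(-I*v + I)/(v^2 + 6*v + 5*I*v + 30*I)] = (-2*I*v^6 + v^5*(30 - 36*I) + v^4*(540 - 66*I) + v^3*(3188 + 2166*I) + v^2*(7560 + 11340*I) + v*(21600 + 13320*I) + 26400 - 12960*I)/(v^6 + v^5*(18 + 15*I) + v^4*(33 + 270*I) + v^3*(-1134 + 1495*I) + v^2*(-8100 + 990*I) + v*(-16200 - 13500*I) - 27000*I)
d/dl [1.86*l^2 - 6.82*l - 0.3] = 3.72*l - 6.82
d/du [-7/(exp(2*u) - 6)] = 14*exp(2*u)/(exp(2*u) - 6)^2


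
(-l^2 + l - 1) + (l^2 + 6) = l + 5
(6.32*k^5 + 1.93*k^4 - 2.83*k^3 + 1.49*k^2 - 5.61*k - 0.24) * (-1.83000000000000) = -11.5656*k^5 - 3.5319*k^4 + 5.1789*k^3 - 2.7267*k^2 + 10.2663*k + 0.4392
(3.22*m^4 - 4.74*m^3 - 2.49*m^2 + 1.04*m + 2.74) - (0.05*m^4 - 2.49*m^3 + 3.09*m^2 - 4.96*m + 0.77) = 3.17*m^4 - 2.25*m^3 - 5.58*m^2 + 6.0*m + 1.97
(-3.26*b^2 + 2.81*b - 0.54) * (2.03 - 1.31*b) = 4.2706*b^3 - 10.2989*b^2 + 6.4117*b - 1.0962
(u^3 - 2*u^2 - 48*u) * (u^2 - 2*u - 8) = u^5 - 4*u^4 - 52*u^3 + 112*u^2 + 384*u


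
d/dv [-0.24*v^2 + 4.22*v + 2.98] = 4.22 - 0.48*v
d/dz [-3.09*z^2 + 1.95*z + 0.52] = 1.95 - 6.18*z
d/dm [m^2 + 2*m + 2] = 2*m + 2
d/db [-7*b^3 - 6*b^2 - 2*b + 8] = -21*b^2 - 12*b - 2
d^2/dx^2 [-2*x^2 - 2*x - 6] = -4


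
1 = 1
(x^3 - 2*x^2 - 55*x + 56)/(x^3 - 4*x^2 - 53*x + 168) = (x - 1)/(x - 3)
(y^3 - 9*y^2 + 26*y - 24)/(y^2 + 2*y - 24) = (y^2 - 5*y + 6)/(y + 6)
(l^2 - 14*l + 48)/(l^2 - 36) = (l - 8)/(l + 6)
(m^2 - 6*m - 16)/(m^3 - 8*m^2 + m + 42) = (m - 8)/(m^2 - 10*m + 21)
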